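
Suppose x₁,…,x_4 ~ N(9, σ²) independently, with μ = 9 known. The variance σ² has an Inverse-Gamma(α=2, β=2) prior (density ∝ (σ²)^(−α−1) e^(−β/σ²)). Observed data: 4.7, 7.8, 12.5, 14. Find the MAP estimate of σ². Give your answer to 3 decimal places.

Sum of squared deviations about the known mean: SS = (4.7−9)² + (7.8−9)² + (12.5−9)² + (14−9)² = 57.18.
The Normal likelihood contributes (σ²)^(−n/2) exp(−SS/(2σ²)), so the posterior is Inverse-Gamma(α + n/2, β + SS/2) = Inverse-Gamma(4, 30.59).
The mode of Inverse-Gamma(a, b) is b/(a+1) = 30.59/5 ≈ 6.118.

σ̂²_MAP = 6.118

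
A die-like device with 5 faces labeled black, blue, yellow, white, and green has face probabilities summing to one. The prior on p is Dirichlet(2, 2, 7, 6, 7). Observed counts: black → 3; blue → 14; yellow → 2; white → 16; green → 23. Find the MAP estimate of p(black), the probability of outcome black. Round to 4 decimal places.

MAP estimate of p(black) = 0.0519

The posterior is Dirichlet(αᵢ + nᵢ) = Dirichlet(5, 16, 9, 22, 30).
For a Dirichlet(a₁,…,a_K) with all aᵢ > 1, the mode has j-th component (aⱼ − 1)/(Σaᵢ − K).
Here Σaᵢ = 82 and K = 5, so p(black) = (5 − 1)/(82 − 5) = 4/77 ≈ 0.0519.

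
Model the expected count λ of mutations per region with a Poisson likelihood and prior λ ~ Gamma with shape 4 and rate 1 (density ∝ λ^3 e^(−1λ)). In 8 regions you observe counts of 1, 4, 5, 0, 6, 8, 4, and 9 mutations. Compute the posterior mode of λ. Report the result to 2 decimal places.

Σxᵢ = 1+4+5+0+6+8+4+9 = 37, with n = 8.
Posterior ∝ λ^3e^(−1λ) · λ^37e^(−8λ) = λ^40e^(−9λ), i.e. Gamma(shape=41, rate=9).
The mode of a Gamma(a, b) with a ≥ 1 (shape–rate) is (a−1)/b = 40/9 ≈ 4.44.

λ̂_MAP = 4.44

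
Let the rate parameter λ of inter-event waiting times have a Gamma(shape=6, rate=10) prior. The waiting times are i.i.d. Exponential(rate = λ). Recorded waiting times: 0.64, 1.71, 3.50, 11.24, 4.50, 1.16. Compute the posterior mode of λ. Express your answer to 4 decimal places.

λ̂_MAP = 0.3359

The Exponential(rate=λ) likelihood is ∝ λ^n e^(−λΣtᵢ). Here n = 6 and Σtᵢ = 0.64 + 1.71 + 3.50 + 11.24 + 4.50 + 1.16 = 22.75.
Posterior ∝ λ^5e^(−10λ) · λ^6e^(−22.75λ) = λ^11e^(−32.75λ), i.e. Gamma(12, 32.75).
Mode = (a−1)/b = 11/32.75 ≈ 0.3359.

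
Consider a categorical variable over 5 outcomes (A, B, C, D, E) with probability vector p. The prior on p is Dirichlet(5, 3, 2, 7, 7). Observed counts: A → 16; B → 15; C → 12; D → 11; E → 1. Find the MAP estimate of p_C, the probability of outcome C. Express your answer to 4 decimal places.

MAP estimate of p_C = 0.1757

The posterior is Dirichlet(αᵢ + nᵢ) = Dirichlet(21, 18, 14, 18, 8).
For a Dirichlet(a₁,…,a_K) with all aᵢ > 1, the mode has j-th component (aⱼ − 1)/(Σaᵢ − K).
Here Σaᵢ = 79 and K = 5, so p_C = (14 − 1)/(79 − 5) = 13/74 ≈ 0.1757.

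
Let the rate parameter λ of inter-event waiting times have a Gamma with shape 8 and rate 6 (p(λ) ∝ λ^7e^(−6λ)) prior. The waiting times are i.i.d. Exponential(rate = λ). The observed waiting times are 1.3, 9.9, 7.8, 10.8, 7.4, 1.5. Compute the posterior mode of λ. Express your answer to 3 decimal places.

λ̂_MAP = 0.291

The Exponential(rate=λ) likelihood is ∝ λ^n e^(−λΣtᵢ). Here n = 6 and Σtᵢ = 1.3 + 9.9 + 7.8 + 10.8 + 7.4 + 1.5 = 38.7.
Posterior ∝ λ^7e^(−6λ) · λ^6e^(−38.7λ) = λ^13e^(−44.7λ), i.e. Gamma(14, 44.7).
Mode = (a−1)/b = 13/44.7 ≈ 0.291.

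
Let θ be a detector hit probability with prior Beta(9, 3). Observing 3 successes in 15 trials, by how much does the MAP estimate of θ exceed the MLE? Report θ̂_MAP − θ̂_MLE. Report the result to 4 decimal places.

Posterior is Beta(12, 15); MAP = (12−1)/(27−2) = 11/25 ≈ 0.44000.
MLE ignores the prior: θ̂_MLE = k/n = 3/15 ≈ 0.20000.
Difference = 11/25 − 3/15 = 6/25 ≈ 0.2400.

MAP − MLE = 0.2400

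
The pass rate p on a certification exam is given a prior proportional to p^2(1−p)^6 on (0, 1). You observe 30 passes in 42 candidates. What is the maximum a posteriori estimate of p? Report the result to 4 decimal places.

p̂_MAP = 0.6400

The prior density ∝ p^2(1−p)^6 is the kernel of Beta(3, 7).
Data: 30 successes in 42 trials. The binomial likelihood contributes p^30(1−p)^12, so the posterior is Beta(3+30, 7+12) = Beta(33, 19).
For Beta(a, b) with a, b > 1 the mode is (a−1)/(a+b−2) = 32/50 ≈ 0.6400.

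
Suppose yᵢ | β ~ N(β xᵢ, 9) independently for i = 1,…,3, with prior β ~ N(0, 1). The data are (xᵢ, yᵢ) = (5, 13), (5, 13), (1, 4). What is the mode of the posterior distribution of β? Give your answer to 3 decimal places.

log p(β | y) = −Σ(yᵢ − βxᵢ)²/(2·9) − β²/(2·1) + const.
Setting the derivative to zero: Σxᵢ(yᵢ − βxᵢ)/9 − β/1 = 0, so β = Σxᵢyᵢ / (Σxᵢ² + σ²/τ²).
Σxᵢyᵢ = 5·13 + 5·13 + 1·4 = 134; Σxᵢ² = 51; σ²/τ² = 9.
β̂_MAP = 134 / (51 + 9) = 134/60 ≈ 2.233.

β̂_MAP = 2.233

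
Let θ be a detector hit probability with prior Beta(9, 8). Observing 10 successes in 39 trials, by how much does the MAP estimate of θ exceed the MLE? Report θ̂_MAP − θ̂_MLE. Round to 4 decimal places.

MAP − MLE = 0.0769

Posterior is Beta(19, 37); MAP = (19−1)/(56−2) = 18/54 ≈ 0.33333.
MLE ignores the prior: θ̂_MLE = k/n = 10/39 ≈ 0.25641.
Difference = 18/54 − 10/39 = 1/13 ≈ 0.0769.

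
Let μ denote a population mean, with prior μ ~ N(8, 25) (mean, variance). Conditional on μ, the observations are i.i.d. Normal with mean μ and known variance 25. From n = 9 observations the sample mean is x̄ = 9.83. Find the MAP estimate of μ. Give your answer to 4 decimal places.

μ̂_MAP = 9.6470

n = 9, x̄ = 9.83.
For a Normal prior and Normal likelihood with known variance, the posterior is Normal; its mode equals its mean, the precision-weighted average.
Prior precision 1/σ₀² = 1/25 = 0.04; data precision n/σ² = 9/25 = 0.36.
μ̂ = (0.04·8 + 0.36·9.83) / (0.04 + 0.36) = 3.8588/0.4 = 9.6470.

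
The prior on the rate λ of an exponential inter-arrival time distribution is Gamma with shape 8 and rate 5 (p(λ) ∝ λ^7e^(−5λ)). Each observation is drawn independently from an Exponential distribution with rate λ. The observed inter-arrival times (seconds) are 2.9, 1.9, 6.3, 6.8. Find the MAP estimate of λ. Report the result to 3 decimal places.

λ̂_MAP = 0.480

The Exponential(rate=λ) likelihood is ∝ λ^n e^(−λΣtᵢ). Here n = 4 and Σtᵢ = 2.9 + 1.9 + 6.3 + 6.8 = 17.9.
Posterior ∝ λ^7e^(−5λ) · λ^4e^(−17.9λ) = λ^11e^(−22.9λ), i.e. Gamma(12, 22.9).
Mode = (a−1)/b = 11/22.9 ≈ 0.480.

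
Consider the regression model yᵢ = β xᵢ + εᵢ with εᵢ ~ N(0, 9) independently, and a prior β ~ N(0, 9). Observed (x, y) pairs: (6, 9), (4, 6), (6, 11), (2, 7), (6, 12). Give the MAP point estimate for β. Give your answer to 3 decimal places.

β̂_MAP = 1.783

log p(β | y) = −Σ(yᵢ − βxᵢ)²/(2·9) − β²/(2·9) + const.
Setting the derivative to zero: Σxᵢ(yᵢ − βxᵢ)/9 − β/9 = 0, so β = Σxᵢyᵢ / (Σxᵢ² + σ²/τ²).
Σxᵢyᵢ = 6·9 + 4·6 + 6·11 + 2·7 + 6·12 = 230; Σxᵢ² = 128; σ²/τ² = 1.
β̂_MAP = 230 / (128 + 1) = 230/129 ≈ 1.783.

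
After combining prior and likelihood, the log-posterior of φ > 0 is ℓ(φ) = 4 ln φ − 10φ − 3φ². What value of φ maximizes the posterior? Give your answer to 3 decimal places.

φ̂_MAP = 0.333

ℓ'(φ) = 4/φ − 10 − 6φ. Setting this to zero and multiplying by φ: 6φ² + 10φ − 4 = 0.
φ = (−10 + √(10² + 4·6·4)) / (2·6) = (−10 + √196) / 12 = (−10 + 14)/12 = 1/3.
ℓ''(φ) = −4/φ² − 6 < 0, confirming a maximum.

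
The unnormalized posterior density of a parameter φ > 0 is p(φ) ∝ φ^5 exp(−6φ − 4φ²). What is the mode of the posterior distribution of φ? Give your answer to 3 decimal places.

ℓ'(φ) = 5/φ − 6 − 8φ. Setting this to zero and multiplying by φ: 8φ² + 6φ − 5 = 0.
φ = (−6 + √(6² + 4·8·5)) / (2·8) = (−6 + √196) / 16 = (−6 + 14)/16 = 1/2.
ℓ''(φ) = −5/φ² − 8 < 0, confirming a maximum.

φ̂_MAP = 0.500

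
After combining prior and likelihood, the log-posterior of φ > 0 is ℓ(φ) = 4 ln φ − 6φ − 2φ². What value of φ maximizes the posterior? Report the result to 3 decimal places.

ℓ'(φ) = 4/φ − 6 − 4φ. Setting this to zero and multiplying by φ: 4φ² + 6φ − 4 = 0.
φ = (−6 + √(6² + 4·4·4)) / (2·4) = (−6 + √100) / 8 = (−6 + 10)/8 = 1/2.
ℓ''(φ) = −4/φ² − 4 < 0, confirming a maximum.

φ̂_MAP = 0.500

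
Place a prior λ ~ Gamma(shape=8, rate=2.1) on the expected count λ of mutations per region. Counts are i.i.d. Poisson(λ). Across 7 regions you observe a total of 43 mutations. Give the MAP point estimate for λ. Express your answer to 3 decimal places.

λ̂_MAP = 5.495

Σxᵢ = 43, n = 7.
Posterior ∝ λ^7e^(−2.1λ) · λ^43e^(−7λ) = λ^50e^(−9.1λ), i.e. Gamma(shape=51, rate=9.1).
The mode of a Gamma(a, b) with a ≥ 1 (shape–rate) is (a−1)/b = 50/9.1 ≈ 5.495.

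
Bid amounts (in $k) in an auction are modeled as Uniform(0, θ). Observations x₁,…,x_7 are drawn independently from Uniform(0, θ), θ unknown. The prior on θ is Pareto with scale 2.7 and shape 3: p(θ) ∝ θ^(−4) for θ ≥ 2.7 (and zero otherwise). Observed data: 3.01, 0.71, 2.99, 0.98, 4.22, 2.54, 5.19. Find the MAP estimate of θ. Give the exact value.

θ̂_MAP = 5.19

The Uniform(0, θ) likelihood is θ^(−n) for θ ≥ max(xᵢ), zero otherwise. Here max(xᵢ) = 5.19.
Posterior ∝ θ^(−4) · θ^(−7) = θ^(−11) on θ ≥ max(2.7, 5.19) = 5.19.
This density is strictly decreasing in θ, so the posterior mode lies at the lower boundary of the support.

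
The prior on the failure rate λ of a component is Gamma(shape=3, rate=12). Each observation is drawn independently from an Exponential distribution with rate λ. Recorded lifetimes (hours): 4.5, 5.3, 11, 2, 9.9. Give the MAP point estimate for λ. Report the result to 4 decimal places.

λ̂_MAP = 0.1566

The Exponential(rate=λ) likelihood is ∝ λ^n e^(−λΣtᵢ). Here n = 5 and Σtᵢ = 4.5 + 5.3 + 11 + 2 + 9.9 = 32.7.
Posterior ∝ λ^2e^(−12λ) · λ^5e^(−32.7λ) = λ^7e^(−44.7λ), i.e. Gamma(8, 44.7).
Mode = (a−1)/b = 7/44.7 ≈ 0.1566.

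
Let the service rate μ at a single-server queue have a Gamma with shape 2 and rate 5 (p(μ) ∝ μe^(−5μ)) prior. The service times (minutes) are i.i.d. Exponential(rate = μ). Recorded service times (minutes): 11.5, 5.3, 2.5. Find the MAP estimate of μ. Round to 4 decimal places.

The Exponential(rate=μ) likelihood is ∝ μ^n e^(−μΣtᵢ). Here n = 3 and Σtᵢ = 11.5 + 5.3 + 2.5 = 19.3.
Posterior ∝ μe^(−5μ) · μ^3e^(−19.3μ) = μ^4e^(−24.3μ), i.e. Gamma(5, 24.3).
Mode = (a−1)/b = 4/24.3 ≈ 0.1646.

μ̂_MAP = 0.1646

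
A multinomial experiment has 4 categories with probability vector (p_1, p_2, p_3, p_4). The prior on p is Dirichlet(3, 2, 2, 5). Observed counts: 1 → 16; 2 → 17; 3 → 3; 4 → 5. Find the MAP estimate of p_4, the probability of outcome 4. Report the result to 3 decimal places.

The posterior is Dirichlet(αᵢ + nᵢ) = Dirichlet(19, 19, 5, 10).
For a Dirichlet(a₁,…,a_K) with all aᵢ > 1, the mode has j-th component (aⱼ − 1)/(Σaᵢ − K).
Here Σaᵢ = 53 and K = 4, so p_4 = (10 − 1)/(53 − 4) = 9/49 ≈ 0.184.

MAP estimate: 0.184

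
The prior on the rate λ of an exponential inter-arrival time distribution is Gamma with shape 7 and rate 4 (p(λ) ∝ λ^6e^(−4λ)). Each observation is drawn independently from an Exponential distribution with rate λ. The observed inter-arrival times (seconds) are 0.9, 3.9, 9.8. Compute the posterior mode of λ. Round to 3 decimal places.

λ̂_MAP = 0.484

The Exponential(rate=λ) likelihood is ∝ λ^n e^(−λΣtᵢ). Here n = 3 and Σtᵢ = 0.9 + 3.9 + 9.8 = 14.6.
Posterior ∝ λ^6e^(−4λ) · λ^3e^(−14.6λ) = λ^9e^(−18.6λ), i.e. Gamma(10, 18.6).
Mode = (a−1)/b = 9/18.6 ≈ 0.484.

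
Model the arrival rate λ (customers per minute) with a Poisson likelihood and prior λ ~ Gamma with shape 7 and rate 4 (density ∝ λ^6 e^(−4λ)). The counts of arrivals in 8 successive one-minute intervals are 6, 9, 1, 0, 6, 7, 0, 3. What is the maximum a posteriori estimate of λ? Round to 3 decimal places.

Σxᵢ = 6+9+1+0+6+7+0+3 = 32, with n = 8.
Posterior ∝ λ^6e^(−4λ) · λ^32e^(−8λ) = λ^38e^(−12λ), i.e. Gamma(shape=39, rate=12).
The mode of a Gamma(a, b) with a ≥ 1 (shape–rate) is (a−1)/b = 38/12 ≈ 3.167.

λ̂_MAP = 3.167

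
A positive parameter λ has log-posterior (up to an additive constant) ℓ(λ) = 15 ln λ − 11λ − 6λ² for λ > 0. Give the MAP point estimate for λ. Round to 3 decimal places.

ℓ'(λ) = 15/λ − 11 − 12λ. Setting this to zero and multiplying by λ: 12λ² + 11λ − 15 = 0.
λ = (−11 + √(11² + 4·12·15)) / (2·12) = (−11 + √841) / 24 = (−11 + 29)/24 = 3/4.
ℓ''(λ) = −15/λ² − 12 < 0, confirming a maximum.

λ̂_MAP = 0.750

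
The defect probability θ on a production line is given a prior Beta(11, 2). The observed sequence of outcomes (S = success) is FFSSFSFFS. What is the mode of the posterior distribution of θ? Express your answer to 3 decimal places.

θ̂_MAP = 0.700

Prior: Beta(11, 2).
Data: 4 successes in 9 trials (from the sequence). The binomial likelihood contributes θ^4(1−θ)^5, so the posterior is Beta(11+4, 2+5) = Beta(15, 7).
For Beta(a, b) with a, b > 1 the mode is (a−1)/(a+b−2) = 14/20 ≈ 0.700.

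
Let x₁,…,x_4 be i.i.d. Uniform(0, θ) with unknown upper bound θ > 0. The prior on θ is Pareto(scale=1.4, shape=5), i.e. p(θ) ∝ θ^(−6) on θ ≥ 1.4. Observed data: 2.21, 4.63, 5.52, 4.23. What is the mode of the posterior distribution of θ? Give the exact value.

The Uniform(0, θ) likelihood is θ^(−n) for θ ≥ max(xᵢ), zero otherwise. Here max(xᵢ) = 5.52.
Posterior ∝ θ^(−6) · θ^(−4) = θ^(−10) on θ ≥ max(1.4, 5.52) = 5.52.
This density is strictly decreasing in θ, so the posterior mode lies at the lower boundary of the support.

θ̂_MAP = 5.52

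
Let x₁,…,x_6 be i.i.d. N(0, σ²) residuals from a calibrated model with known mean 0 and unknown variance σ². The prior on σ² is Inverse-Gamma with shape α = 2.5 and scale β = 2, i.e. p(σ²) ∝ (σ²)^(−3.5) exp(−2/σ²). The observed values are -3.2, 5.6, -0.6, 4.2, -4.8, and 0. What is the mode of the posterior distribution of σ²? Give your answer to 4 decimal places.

σ̂²_MAP = 6.6646

Sum of squared deviations about the known mean: SS = (-3.2−0)² + (5.6−0)² + (-0.6−0)² + (4.2−0)² + (-4.8−0)² + (0−0)² = 82.64.
The Normal likelihood contributes (σ²)^(−n/2) exp(−SS/(2σ²)), so the posterior is Inverse-Gamma(α + n/2, β + SS/2) = Inverse-Gamma(5.5, 43.32).
The mode of Inverse-Gamma(a, b) is b/(a+1) = 43.32/6.5 ≈ 6.6646.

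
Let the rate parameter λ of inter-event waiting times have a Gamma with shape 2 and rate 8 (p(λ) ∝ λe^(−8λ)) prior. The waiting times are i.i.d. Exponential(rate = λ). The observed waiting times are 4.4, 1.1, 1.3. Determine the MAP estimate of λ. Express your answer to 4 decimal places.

The Exponential(rate=λ) likelihood is ∝ λ^n e^(−λΣtᵢ). Here n = 3 and Σtᵢ = 4.4 + 1.1 + 1.3 = 6.8.
Posterior ∝ λe^(−8λ) · λ^3e^(−6.8λ) = λ^4e^(−14.8λ), i.e. Gamma(5, 14.8).
Mode = (a−1)/b = 4/14.8 ≈ 0.2703.

λ̂_MAP = 0.2703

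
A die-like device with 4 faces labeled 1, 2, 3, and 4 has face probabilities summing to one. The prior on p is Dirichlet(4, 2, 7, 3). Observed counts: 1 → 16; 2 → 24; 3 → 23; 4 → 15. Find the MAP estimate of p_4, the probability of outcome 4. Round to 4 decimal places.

The posterior is Dirichlet(αᵢ + nᵢ) = Dirichlet(20, 26, 30, 18).
For a Dirichlet(a₁,…,a_K) with all aᵢ > 1, the mode has j-th component (aⱼ − 1)/(Σaᵢ − K).
Here Σaᵢ = 94 and K = 4, so p_4 = (18 − 1)/(94 − 4) = 17/90 ≈ 0.1889.

MAP estimate: 0.1889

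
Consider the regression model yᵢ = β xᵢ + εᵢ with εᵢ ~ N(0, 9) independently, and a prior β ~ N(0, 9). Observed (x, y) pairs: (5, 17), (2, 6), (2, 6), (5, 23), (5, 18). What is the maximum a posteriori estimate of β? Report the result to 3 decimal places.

log p(β | y) = −Σ(yᵢ − βxᵢ)²/(2·9) − β²/(2·9) + const.
Setting the derivative to zero: Σxᵢ(yᵢ − βxᵢ)/9 − β/9 = 0, so β = Σxᵢyᵢ / (Σxᵢ² + σ²/τ²).
Σxᵢyᵢ = 5·17 + 2·6 + 2·6 + 5·23 + 5·18 = 314; Σxᵢ² = 83; σ²/τ² = 1.
β̂_MAP = 314 / (83 + 1) = 314/84 ≈ 3.738.

β̂_MAP = 3.738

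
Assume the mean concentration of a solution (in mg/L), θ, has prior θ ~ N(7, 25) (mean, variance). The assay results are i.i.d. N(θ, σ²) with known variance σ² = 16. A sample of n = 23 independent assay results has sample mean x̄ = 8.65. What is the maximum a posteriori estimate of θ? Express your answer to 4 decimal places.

n = 23, x̄ = 8.65.
For a Normal prior and Normal likelihood with known variance, the posterior is Normal; its mode equals its mean, the precision-weighted average.
Prior precision 1/σ₀² = 1/25 = 0.04; data precision n/σ² = 23/16 = 1.4375.
θ̂ = (0.04·7 + 1.4375·8.65) / (0.04 + 1.4375) = 12.714375/1.4775 = 6781/788 ≈ 8.6053.

θ̂_MAP = 8.6053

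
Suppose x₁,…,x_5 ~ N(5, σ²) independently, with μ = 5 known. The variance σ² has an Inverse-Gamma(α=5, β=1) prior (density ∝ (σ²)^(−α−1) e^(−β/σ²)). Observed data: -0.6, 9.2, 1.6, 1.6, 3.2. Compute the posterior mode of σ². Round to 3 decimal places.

σ̂²_MAP = 4.551

Sum of squared deviations about the known mean: SS = (-0.6−5)² + (9.2−5)² + (1.6−5)² + (1.6−5)² + (3.2−5)² = 75.36.
The Normal likelihood contributes (σ²)^(−n/2) exp(−SS/(2σ²)), so the posterior is Inverse-Gamma(α + n/2, β + SS/2) = Inverse-Gamma(7.5, 38.68).
The mode of Inverse-Gamma(a, b) is b/(a+1) = 38.68/8.5 ≈ 4.551.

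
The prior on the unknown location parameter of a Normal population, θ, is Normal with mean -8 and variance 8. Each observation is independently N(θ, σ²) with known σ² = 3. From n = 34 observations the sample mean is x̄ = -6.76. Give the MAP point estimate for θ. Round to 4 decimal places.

n = 34, x̄ = -6.76.
For a Normal prior and Normal likelihood with known variance, the posterior is Normal; its mode equals its mean, the precision-weighted average.
Prior precision 1/σ₀² = 1/8 = 0.125; data precision n/σ² = 34/3.
θ̂ = (0.125·(-8) + (34/3)·(-6.76)) / (0.125 + 34/3) = (-5821/75)/(275/24) = -46568/6875 ≈ -6.7735.

θ̂_MAP = -6.7735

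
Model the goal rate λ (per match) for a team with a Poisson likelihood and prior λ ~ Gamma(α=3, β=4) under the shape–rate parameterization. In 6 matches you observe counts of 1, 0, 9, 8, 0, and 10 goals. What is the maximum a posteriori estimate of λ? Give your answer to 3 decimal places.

Σxᵢ = 1+0+9+8+0+10 = 28, with n = 6.
Posterior ∝ λ^2e^(−4λ) · λ^28e^(−6λ) = λ^30e^(−10λ), i.e. Gamma(shape=31, rate=10).
The mode of a Gamma(a, b) with a ≥ 1 (shape–rate) is (a−1)/b = 30/10 ≈ 3.000.

λ̂_MAP = 3.000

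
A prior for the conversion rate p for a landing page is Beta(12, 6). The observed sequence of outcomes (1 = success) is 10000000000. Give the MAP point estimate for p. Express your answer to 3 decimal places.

p̂_MAP = 0.444

Prior: Beta(12, 6).
Data: 1 success in 11 trials (from the sequence). The binomial likelihood contributes p(1−p)^10, so the posterior is Beta(12+1, 6+10) = Beta(13, 16).
For Beta(a, b) with a, b > 1 the mode is (a−1)/(a+b−2) = 12/27 ≈ 0.444.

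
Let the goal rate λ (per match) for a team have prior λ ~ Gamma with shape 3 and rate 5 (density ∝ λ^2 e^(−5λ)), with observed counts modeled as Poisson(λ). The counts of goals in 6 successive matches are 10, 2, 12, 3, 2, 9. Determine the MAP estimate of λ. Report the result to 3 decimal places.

Σxᵢ = 10+2+12+3+2+9 = 38, with n = 6.
Posterior ∝ λ^2e^(−5λ) · λ^38e^(−6λ) = λ^40e^(−11λ), i.e. Gamma(shape=41, rate=11).
The mode of a Gamma(a, b) with a ≥ 1 (shape–rate) is (a−1)/b = 40/11 ≈ 3.636.

λ̂_MAP = 3.636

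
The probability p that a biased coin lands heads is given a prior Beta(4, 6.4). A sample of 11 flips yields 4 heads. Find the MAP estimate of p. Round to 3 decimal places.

p̂_MAP = 0.361

Prior: Beta(4, 6.4).
Data: 4 successes in 11 trials. The binomial likelihood contributes p^4(1−p)^7, so the posterior is Beta(4+4, 6.4+7) = Beta(8, 13.4).
For Beta(a, b) with a, b > 1 the mode is (a−1)/(a+b−2) = 7/19.4 ≈ 0.361.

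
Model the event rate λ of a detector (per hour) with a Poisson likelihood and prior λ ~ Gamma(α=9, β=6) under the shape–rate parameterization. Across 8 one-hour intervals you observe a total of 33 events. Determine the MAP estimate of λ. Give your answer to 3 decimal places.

Σxᵢ = 33, n = 8.
Posterior ∝ λ^8e^(−6λ) · λ^33e^(−8λ) = λ^41e^(−14λ), i.e. Gamma(shape=42, rate=14).
The mode of a Gamma(a, b) with a ≥ 1 (shape–rate) is (a−1)/b = 41/14 ≈ 2.929.

λ̂_MAP = 2.929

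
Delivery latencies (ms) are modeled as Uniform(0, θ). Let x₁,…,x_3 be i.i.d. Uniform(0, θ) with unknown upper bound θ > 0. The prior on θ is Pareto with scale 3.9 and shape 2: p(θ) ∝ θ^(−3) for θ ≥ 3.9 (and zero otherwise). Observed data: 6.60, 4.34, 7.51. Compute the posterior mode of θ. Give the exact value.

The Uniform(0, θ) likelihood is θ^(−n) for θ ≥ max(xᵢ), zero otherwise. Here max(xᵢ) = 7.51.
Posterior ∝ θ^(−3) · θ^(−3) = θ^(−6) on θ ≥ max(3.9, 7.51) = 7.51.
This density is strictly decreasing in θ, so the posterior mode lies at the lower boundary of the support.

θ̂_MAP = 7.51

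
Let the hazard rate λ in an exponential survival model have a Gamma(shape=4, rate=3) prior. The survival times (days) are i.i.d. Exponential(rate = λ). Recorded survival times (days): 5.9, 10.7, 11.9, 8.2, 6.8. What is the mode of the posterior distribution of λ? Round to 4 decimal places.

The Exponential(rate=λ) likelihood is ∝ λ^n e^(−λΣtᵢ). Here n = 5 and Σtᵢ = 5.9 + 10.7 + 11.9 + 8.2 + 6.8 = 43.5.
Posterior ∝ λ^3e^(−3λ) · λ^5e^(−43.5λ) = λ^8e^(−46.5λ), i.e. Gamma(9, 46.5).
Mode = (a−1)/b = 8/46.5 ≈ 0.1720.

λ̂_MAP = 0.1720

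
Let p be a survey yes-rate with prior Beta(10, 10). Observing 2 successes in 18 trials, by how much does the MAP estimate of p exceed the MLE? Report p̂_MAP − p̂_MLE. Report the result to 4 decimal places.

MAP − MLE = 0.1944

Posterior is Beta(12, 26); MAP = (12−1)/(38−2) = 11/36 ≈ 0.30556.
MLE ignores the prior: p̂_MLE = k/n = 2/18 ≈ 0.11111.
Difference = 11/36 − 2/18 = 7/36 ≈ 0.1944.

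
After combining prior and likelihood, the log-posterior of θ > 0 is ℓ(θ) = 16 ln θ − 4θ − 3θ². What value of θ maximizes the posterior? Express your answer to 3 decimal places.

θ̂_MAP = 1.333

ℓ'(θ) = 16/θ − 4 − 6θ. Setting this to zero and multiplying by θ: 6θ² + 4θ − 16 = 0.
θ = (−4 + √(4² + 4·6·16)) / (2·6) = (−4 + √400) / 12 = (−4 + 20)/12 = 4/3.
ℓ''(θ) = −16/θ² − 6 < 0, confirming a maximum.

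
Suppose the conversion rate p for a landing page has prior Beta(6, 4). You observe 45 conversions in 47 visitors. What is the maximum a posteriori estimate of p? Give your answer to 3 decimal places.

Prior: Beta(6, 4).
Data: 45 successes in 47 trials. The binomial likelihood contributes p^45(1−p)^2, so the posterior is Beta(6+45, 4+2) = Beta(51, 6).
For Beta(a, b) with a, b > 1 the mode is (a−1)/(a+b−2) = 50/55 ≈ 0.909.

p̂_MAP = 0.909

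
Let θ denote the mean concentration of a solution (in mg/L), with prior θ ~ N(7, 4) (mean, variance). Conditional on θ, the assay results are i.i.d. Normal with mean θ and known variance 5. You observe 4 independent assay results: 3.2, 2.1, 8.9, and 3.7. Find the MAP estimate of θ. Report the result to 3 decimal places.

θ̂_MAP = 5.076

n = 4; x̄ = (3.2 + 2.1 + 8.9 + 3.7)/4 = 17.9/4 = 4.475.
For a Normal prior and Normal likelihood with known variance, the posterior is Normal; its mode equals its mean, the precision-weighted average.
Prior precision 1/σ₀² = 1/4 = 0.25; data precision n/σ² = 4/5 = 0.8.
θ̂ = (0.25·7 + 0.8·4.475) / (0.25 + 0.8) = 5.33/1.05 = 533/105 ≈ 5.076.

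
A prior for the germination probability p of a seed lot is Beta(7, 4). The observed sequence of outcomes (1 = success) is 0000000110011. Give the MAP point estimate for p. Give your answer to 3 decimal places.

Prior: Beta(7, 4).
Data: 4 successes in 13 trials (from the sequence). The binomial likelihood contributes p^4(1−p)^9, so the posterior is Beta(7+4, 4+9) = Beta(11, 13).
For Beta(a, b) with a, b > 1 the mode is (a−1)/(a+b−2) = 10/22 ≈ 0.455.

p̂_MAP = 0.455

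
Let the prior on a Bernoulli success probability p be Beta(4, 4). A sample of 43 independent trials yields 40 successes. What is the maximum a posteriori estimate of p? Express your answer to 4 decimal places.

Prior: Beta(4, 4).
Data: 40 successes in 43 trials. The binomial likelihood contributes p^40(1−p)^3, so the posterior is Beta(4+40, 4+3) = Beta(44, 7).
For Beta(a, b) with a, b > 1 the mode is (a−1)/(a+b−2) = 43/49 ≈ 0.8776.

p̂_MAP = 0.8776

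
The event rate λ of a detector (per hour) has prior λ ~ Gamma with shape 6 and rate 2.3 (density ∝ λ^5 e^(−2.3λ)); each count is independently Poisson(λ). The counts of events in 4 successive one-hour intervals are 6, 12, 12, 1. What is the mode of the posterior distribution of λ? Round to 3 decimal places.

λ̂_MAP = 5.714

Σxᵢ = 6+12+12+1 = 31, with n = 4.
Posterior ∝ λ^5e^(−2.3λ) · λ^31e^(−4λ) = λ^36e^(−6.3λ), i.e. Gamma(shape=37, rate=6.3).
The mode of a Gamma(a, b) with a ≥ 1 (shape–rate) is (a−1)/b = 36/6.3 ≈ 5.714.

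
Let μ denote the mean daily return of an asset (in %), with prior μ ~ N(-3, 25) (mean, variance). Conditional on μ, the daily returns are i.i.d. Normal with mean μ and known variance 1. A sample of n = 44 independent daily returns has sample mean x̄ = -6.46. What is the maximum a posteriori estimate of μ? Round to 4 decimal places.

μ̂_MAP = -6.4569

n = 44, x̄ = -6.46.
For a Normal prior and Normal likelihood with known variance, the posterior is Normal; its mode equals its mean, the precision-weighted average.
Prior precision 1/σ₀² = 1/25 = 0.04; data precision n/σ² = 44/1 = 44.
μ̂ = (0.04·(-3) + 44·(-6.46)) / (0.04 + 44) = (-284.36)/44.04 = -7109/1101 ≈ -6.4569.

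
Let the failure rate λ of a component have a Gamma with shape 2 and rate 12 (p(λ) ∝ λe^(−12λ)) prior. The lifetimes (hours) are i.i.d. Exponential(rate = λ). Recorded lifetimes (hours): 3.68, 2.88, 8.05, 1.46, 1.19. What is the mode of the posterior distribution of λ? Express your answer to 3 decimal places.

The Exponential(rate=λ) likelihood is ∝ λ^n e^(−λΣtᵢ). Here n = 5 and Σtᵢ = 3.68 + 2.88 + 8.05 + 1.46 + 1.19 = 17.26.
Posterior ∝ λe^(−12λ) · λ^5e^(−17.26λ) = λ^6e^(−29.26λ), i.e. Gamma(7, 29.26).
Mode = (a−1)/b = 6/29.26 ≈ 0.205.

λ̂_MAP = 0.205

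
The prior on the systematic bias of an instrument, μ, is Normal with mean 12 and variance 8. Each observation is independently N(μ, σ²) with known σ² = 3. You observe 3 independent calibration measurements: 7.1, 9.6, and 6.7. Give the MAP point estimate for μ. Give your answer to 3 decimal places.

μ̂_MAP = 8.267

n = 3; x̄ = (7.1 + 9.6 + 6.7)/3 = 23.4/3 = 7.8.
For a Normal prior and Normal likelihood with known variance, the posterior is Normal; its mode equals its mean, the precision-weighted average.
Prior precision 1/σ₀² = 1/8 = 0.125; data precision n/σ² = 3/3 = 1.
μ̂ = (0.125·12 + 1·7.8) / (0.125 + 1) = 9.3/1.125 = 124/15 ≈ 8.267.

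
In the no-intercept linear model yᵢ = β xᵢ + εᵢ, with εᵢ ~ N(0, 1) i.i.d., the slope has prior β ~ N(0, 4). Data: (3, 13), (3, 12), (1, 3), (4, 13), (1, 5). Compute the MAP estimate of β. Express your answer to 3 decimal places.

β̂_MAP = 3.724

log p(β | y) = −Σ(yᵢ − βxᵢ)²/(2·1) − β²/(2·4) + const.
Setting the derivative to zero: Σxᵢ(yᵢ − βxᵢ)/1 − β/4 = 0, so β = Σxᵢyᵢ / (Σxᵢ² + σ²/τ²).
Σxᵢyᵢ = 3·13 + 3·12 + 1·3 + 4·13 + 1·5 = 135; Σxᵢ² = 36; σ²/τ² = 0.25.
β̂_MAP = 135 / (36 + 0.25) = 135/36.25 ≈ 3.724.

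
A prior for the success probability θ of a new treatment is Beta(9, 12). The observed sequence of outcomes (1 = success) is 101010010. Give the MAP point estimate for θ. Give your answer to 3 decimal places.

θ̂_MAP = 0.429

Prior: Beta(9, 12).
Data: 4 successes in 9 trials (from the sequence). The binomial likelihood contributes θ^4(1−θ)^5, so the posterior is Beta(9+4, 12+5) = Beta(13, 17).
For Beta(a, b) with a, b > 1 the mode is (a−1)/(a+b−2) = 12/28 ≈ 0.429.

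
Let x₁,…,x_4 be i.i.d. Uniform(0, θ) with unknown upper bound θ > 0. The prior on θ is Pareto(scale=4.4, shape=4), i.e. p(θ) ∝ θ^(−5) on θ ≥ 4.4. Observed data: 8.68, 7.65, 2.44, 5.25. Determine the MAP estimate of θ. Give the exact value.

The Uniform(0, θ) likelihood is θ^(−n) for θ ≥ max(xᵢ), zero otherwise. Here max(xᵢ) = 8.68.
Posterior ∝ θ^(−5) · θ^(−4) = θ^(−9) on θ ≥ max(4.4, 8.68) = 8.68.
This density is strictly decreasing in θ, so the posterior mode lies at the lower boundary of the support.

θ̂_MAP = 8.68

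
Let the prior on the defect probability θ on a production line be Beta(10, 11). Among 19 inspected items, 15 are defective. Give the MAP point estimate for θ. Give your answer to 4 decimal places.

θ̂_MAP = 0.6316

Prior: Beta(10, 11).
Data: 15 successes in 19 trials. The binomial likelihood contributes θ^15(1−θ)^4, so the posterior is Beta(10+15, 11+4) = Beta(25, 15).
For Beta(a, b) with a, b > 1 the mode is (a−1)/(a+b−2) = 24/38 ≈ 0.6316.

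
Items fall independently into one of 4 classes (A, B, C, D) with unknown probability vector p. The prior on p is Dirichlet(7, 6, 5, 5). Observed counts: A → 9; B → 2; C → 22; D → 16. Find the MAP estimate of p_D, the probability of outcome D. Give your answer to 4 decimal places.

The posterior is Dirichlet(αᵢ + nᵢ) = Dirichlet(16, 8, 27, 21).
For a Dirichlet(a₁,…,a_K) with all aᵢ > 1, the mode has j-th component (aⱼ − 1)/(Σaᵢ − K).
Here Σaᵢ = 72 and K = 4, so p_D = (21 − 1)/(72 − 4) = 20/68 ≈ 0.2941.

MAP estimate of p_D = 0.2941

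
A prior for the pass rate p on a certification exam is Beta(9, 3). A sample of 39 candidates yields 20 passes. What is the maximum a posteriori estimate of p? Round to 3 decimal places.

Prior: Beta(9, 3).
Data: 20 successes in 39 trials. The binomial likelihood contributes p^20(1−p)^19, so the posterior is Beta(9+20, 3+19) = Beta(29, 22).
For Beta(a, b) with a, b > 1 the mode is (a−1)/(a+b−2) = 28/49 ≈ 0.571.

p̂_MAP = 0.571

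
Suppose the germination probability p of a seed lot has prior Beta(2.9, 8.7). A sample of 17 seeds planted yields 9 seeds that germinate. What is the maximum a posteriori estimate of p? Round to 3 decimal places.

Prior: Beta(2.9, 8.7).
Data: 9 successes in 17 trials. The binomial likelihood contributes p^9(1−p)^8, so the posterior is Beta(2.9+9, 8.7+8) = Beta(11.9, 16.7).
For Beta(a, b) with a, b > 1 the mode is (a−1)/(a+b−2) = 10.9/26.6 ≈ 0.410.

p̂_MAP = 0.410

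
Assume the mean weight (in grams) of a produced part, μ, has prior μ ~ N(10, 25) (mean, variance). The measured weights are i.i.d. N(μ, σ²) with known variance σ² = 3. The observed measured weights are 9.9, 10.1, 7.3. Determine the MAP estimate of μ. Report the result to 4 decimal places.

n = 3; x̄ = (9.9 + 10.1 + 7.3)/3 = 27.3/3 = 9.1.
For a Normal prior and Normal likelihood with known variance, the posterior is Normal; its mode equals its mean, the precision-weighted average.
Prior precision 1/σ₀² = 1/25 = 0.04; data precision n/σ² = 3/3 = 1.
μ̂ = (0.04·10 + 1·9.1) / (0.04 + 1) = 9.5/1.04 = 475/52 ≈ 9.1346.

μ̂_MAP = 9.1346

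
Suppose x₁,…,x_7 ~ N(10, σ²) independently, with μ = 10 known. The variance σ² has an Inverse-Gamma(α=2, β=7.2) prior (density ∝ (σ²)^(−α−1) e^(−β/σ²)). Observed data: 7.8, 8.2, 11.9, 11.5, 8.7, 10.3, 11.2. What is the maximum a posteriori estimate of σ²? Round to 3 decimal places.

σ̂²_MAP = 2.428

Sum of squared deviations about the known mean: SS = (7.8−10)² + (8.2−10)² + (11.9−10)² + (11.5−10)² + (8.7−10)² + (10.3−10)² + (11.2−10)² = 17.16.
The Normal likelihood contributes (σ²)^(−n/2) exp(−SS/(2σ²)), so the posterior is Inverse-Gamma(α + n/2, β + SS/2) = Inverse-Gamma(5.5, 15.78).
The mode of Inverse-Gamma(a, b) is b/(a+1) = 15.78/6.5 ≈ 2.428.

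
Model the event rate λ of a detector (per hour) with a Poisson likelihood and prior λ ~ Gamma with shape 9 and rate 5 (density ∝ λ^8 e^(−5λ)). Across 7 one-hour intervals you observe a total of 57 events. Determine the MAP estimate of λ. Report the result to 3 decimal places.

Σxᵢ = 57, n = 7.
Posterior ∝ λ^8e^(−5λ) · λ^57e^(−7λ) = λ^65e^(−12λ), i.e. Gamma(shape=66, rate=12).
The mode of a Gamma(a, b) with a ≥ 1 (shape–rate) is (a−1)/b = 65/12 ≈ 5.417.

λ̂_MAP = 5.417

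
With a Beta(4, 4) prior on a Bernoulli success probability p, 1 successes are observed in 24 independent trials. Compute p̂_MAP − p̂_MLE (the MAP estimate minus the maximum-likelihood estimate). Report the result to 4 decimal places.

MAP − MLE = 0.0917

Posterior is Beta(5, 27); MAP = (5−1)/(32−2) = 4/30 ≈ 0.13333.
MLE ignores the prior: p̂_MLE = k/n = 1/24 ≈ 0.04167.
Difference = 4/30 − 1/24 = 11/120 ≈ 0.0917.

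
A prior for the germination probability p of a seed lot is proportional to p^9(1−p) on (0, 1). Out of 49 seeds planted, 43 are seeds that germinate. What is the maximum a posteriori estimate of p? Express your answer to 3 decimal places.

p̂_MAP = 0.881

The prior density ∝ p^9(1−p)^1 is the kernel of Beta(10, 2).
Data: 43 successes in 49 trials. The binomial likelihood contributes p^43(1−p)^6, so the posterior is Beta(10+43, 2+6) = Beta(53, 8).
For Beta(a, b) with a, b > 1 the mode is (a−1)/(a+b−2) = 52/59 ≈ 0.881.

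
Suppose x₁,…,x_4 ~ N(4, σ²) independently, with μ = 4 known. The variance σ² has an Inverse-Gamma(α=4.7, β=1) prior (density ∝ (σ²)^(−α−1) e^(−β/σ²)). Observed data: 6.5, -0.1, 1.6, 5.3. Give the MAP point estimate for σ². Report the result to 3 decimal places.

σ̂²_MAP = 2.111

Sum of squared deviations about the known mean: SS = (6.5−4)² + (-0.1−4)² + (1.6−4)² + (5.3−4)² = 30.51.
The Normal likelihood contributes (σ²)^(−n/2) exp(−SS/(2σ²)), so the posterior is Inverse-Gamma(α + n/2, β + SS/2) = Inverse-Gamma(6.7, 16.255).
The mode of Inverse-Gamma(a, b) is b/(a+1) = 16.255/7.7 ≈ 2.111.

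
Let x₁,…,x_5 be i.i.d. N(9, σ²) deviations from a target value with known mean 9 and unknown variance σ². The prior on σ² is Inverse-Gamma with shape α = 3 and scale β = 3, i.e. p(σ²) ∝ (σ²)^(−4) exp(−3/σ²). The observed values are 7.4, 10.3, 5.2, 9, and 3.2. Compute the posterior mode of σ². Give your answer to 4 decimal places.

Sum of squared deviations about the known mean: SS = (7.4−9)² + (10.3−9)² + (5.2−9)² + (9−9)² + (3.2−9)² = 52.33.
The Normal likelihood contributes (σ²)^(−n/2) exp(−SS/(2σ²)), so the posterior is Inverse-Gamma(α + n/2, β + SS/2) = Inverse-Gamma(5.5, 29.165).
The mode of Inverse-Gamma(a, b) is b/(a+1) = 29.165/6.5 ≈ 4.4869.

σ̂²_MAP = 4.4869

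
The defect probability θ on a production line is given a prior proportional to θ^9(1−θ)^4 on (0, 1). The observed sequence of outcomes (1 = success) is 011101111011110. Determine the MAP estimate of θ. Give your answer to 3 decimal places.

The prior density ∝ θ^9(1−θ)^4 is the kernel of Beta(10, 5).
Data: 11 successes in 15 trials (from the sequence). The binomial likelihood contributes θ^11(1−θ)^4, so the posterior is Beta(10+11, 5+4) = Beta(21, 9).
For Beta(a, b) with a, b > 1 the mode is (a−1)/(a+b−2) = 20/28 ≈ 0.714.

θ̂_MAP = 0.714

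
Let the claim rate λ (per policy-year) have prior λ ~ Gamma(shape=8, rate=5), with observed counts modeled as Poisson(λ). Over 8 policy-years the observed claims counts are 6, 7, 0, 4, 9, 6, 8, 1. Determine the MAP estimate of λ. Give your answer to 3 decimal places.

Σxᵢ = 6+7+0+4+9+6+8+1 = 41, with n = 8.
Posterior ∝ λ^7e^(−5λ) · λ^41e^(−8λ) = λ^48e^(−13λ), i.e. Gamma(shape=49, rate=13).
The mode of a Gamma(a, b) with a ≥ 1 (shape–rate) is (a−1)/b = 48/13 ≈ 3.692.

λ̂_MAP = 3.692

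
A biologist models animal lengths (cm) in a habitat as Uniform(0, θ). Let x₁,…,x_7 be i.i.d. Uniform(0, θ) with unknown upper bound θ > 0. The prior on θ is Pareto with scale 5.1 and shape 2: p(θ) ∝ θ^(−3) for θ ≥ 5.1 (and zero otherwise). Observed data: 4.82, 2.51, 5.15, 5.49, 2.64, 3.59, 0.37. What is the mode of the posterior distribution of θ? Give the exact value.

The Uniform(0, θ) likelihood is θ^(−n) for θ ≥ max(xᵢ), zero otherwise. Here max(xᵢ) = 5.49.
Posterior ∝ θ^(−3) · θ^(−7) = θ^(−10) on θ ≥ max(5.1, 5.49) = 5.49.
This density is strictly decreasing in θ, so the posterior mode lies at the lower boundary of the support.

θ̂_MAP = 5.49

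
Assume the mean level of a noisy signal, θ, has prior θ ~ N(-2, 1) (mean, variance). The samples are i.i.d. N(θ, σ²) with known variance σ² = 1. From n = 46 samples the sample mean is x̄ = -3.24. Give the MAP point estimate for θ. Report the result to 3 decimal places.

n = 46, x̄ = -3.24.
For a Normal prior and Normal likelihood with known variance, the posterior is Normal; its mode equals its mean, the precision-weighted average.
Prior precision 1/σ₀² = 1/1 = 1; data precision n/σ² = 46/1 = 46.
θ̂ = (1·(-2) + 46·(-3.24)) / (1 + 46) = (-151.04)/47 = -3776/1175 ≈ -3.214.

θ̂_MAP = -3.214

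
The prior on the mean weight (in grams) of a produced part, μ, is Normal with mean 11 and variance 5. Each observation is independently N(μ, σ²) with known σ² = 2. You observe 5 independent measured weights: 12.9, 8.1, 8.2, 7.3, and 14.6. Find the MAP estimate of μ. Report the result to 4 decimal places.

n = 5; x̄ = (12.9 + 8.1 + 8.2 + 7.3 + 14.6)/5 = 51.1/5 = 10.22.
For a Normal prior and Normal likelihood with known variance, the posterior is Normal; its mode equals its mean, the precision-weighted average.
Prior precision 1/σ₀² = 1/5 = 0.2; data precision n/σ² = 5/2 = 2.5.
μ̂ = (0.2·11 + 2.5·10.22) / (0.2 + 2.5) = 27.75/2.7 = 185/18 ≈ 10.2778.

μ̂_MAP = 10.2778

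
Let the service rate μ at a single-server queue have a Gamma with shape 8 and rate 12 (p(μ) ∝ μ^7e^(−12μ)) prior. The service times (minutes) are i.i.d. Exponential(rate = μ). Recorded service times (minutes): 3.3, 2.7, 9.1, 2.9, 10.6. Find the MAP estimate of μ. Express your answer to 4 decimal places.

μ̂_MAP = 0.2956

The Exponential(rate=μ) likelihood is ∝ μ^n e^(−μΣtᵢ). Here n = 5 and Σtᵢ = 3.3 + 2.7 + 9.1 + 2.9 + 10.6 = 28.6.
Posterior ∝ μ^7e^(−12μ) · μ^5e^(−28.6μ) = μ^12e^(−40.6μ), i.e. Gamma(13, 40.6).
Mode = (a−1)/b = 12/40.6 ≈ 0.2956.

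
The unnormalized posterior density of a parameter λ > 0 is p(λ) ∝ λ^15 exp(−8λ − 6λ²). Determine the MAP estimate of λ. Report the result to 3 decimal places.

ℓ'(λ) = 15/λ − 8 − 12λ. Setting this to zero and multiplying by λ: 12λ² + 8λ − 15 = 0.
λ = (−8 + √(8² + 4·12·15)) / (2·12) = (−8 + √784) / 24 = (−8 + 28)/24 = 5/6.
ℓ''(λ) = −15/λ² − 12 < 0, confirming a maximum.

λ̂_MAP = 0.833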